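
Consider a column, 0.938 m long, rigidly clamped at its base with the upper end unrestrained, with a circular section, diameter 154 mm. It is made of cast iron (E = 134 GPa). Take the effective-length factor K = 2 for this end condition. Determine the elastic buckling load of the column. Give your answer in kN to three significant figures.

I = πd⁴/64 = π×154⁴/64 = 2.761×10^7 mm⁴
I = 2.761×10^7 mm⁴ = 2.761×10^-5 m⁴
Effective length L_e = K·L = 2 × 0.938 = 1.876 m
P_cr = π²EI / L_e² = π² × 134×10⁹ × 2.761×10^-5 / 1.876² = 1.038×10^7 N

P_cr ≈ 10400 kN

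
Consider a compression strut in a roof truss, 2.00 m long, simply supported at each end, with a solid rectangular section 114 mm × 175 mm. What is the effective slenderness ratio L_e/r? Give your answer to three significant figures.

λ ≈ 60.8

For a rectangle r_min = b/√12 = 114/√12 = 32.91 mm
L_e = K·L = 1 × 2.00 m = 2.000 m = 2000.0 mm
λ = L_e / r_min = 2000.0 / 32.91 = 60.8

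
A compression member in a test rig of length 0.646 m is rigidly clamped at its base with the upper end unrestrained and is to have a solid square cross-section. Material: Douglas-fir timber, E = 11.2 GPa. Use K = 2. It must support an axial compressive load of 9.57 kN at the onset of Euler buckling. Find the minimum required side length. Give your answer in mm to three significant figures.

L_e = K·L = 2 × 0.646 = 1.292 m
Required I = P_cr·L_e²/(π²E) = 9.570×10^3 × 1.292² / (π² × 1.12×10^10) = 1.445×10^-7 m⁴
I_req = 1.445×10^5 mm⁴
Solid square: I = a⁴/12  ⇒  a = (12I)^(1/4) = (12×1.445×10^5)^(1/4) = 36.3 mm

a ≈ 36.3 mm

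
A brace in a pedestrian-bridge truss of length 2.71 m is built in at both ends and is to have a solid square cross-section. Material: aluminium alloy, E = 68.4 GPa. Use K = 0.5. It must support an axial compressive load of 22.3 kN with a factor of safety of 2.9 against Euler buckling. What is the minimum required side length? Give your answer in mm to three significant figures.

Required P_cr = n·P = 2.9 × 22.3 = 64.67 kN
L_e = K·L = 0.5 × 2.71 = 1.355 m
Required I = P_cr·L_e²/(π²E) = 6.467×10^4 × 1.355² / (π² × 6.84×10^10) = 1.759×10^-7 m⁴
I_req = 1.759×10^5 mm⁴
Solid square: I = a⁴/12  ⇒  a = (12I)^(1/4) = (12×1.759×10^5)^(1/4) = 38.1 mm

a ≈ 38.1 mm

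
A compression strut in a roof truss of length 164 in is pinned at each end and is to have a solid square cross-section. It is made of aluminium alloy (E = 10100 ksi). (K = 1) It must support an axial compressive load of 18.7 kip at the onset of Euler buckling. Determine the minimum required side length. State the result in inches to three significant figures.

L_e = K·L = 1 × 164 = 164.0 in
Required I = P_cr·L_e²/(π²E) = 1.870×10^4 × 164.0² / (π² × 1.01×10^7) = 5.046 in⁴
Solid square: I = a⁴/12  ⇒  a = (12I)^(1/4) = (12×5.046)^(1/4) = 2.79 in

a ≈ 2.79 in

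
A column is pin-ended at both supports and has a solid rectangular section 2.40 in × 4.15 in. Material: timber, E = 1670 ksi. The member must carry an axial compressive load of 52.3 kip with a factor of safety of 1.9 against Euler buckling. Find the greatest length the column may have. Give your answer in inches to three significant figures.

Buckling occurs about the weak axis: I_min = h·b³/12 with b = 2.40 in (the shorter side).
I_min = 4.15×2.40³/12 = 4.781 in⁴
Required critical load P_cr = n·P = 1.9 × 52.3 = 99.37 kip = 9.937×10^4 lb
From P_cr = π²EI/(K·L)²:  L = (1/K)·√(π²EI/P_cr) = (1/1)·√(π²×1.67×10^6×4.781/9.937×10^4)
L = 28.2 in

L_max ≈ 28.2 in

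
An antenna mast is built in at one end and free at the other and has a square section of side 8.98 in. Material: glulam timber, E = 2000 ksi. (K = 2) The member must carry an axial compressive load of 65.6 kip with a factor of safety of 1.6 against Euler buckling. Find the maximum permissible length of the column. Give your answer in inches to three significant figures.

I = a⁴/12 = 8.98⁴/12 = 541.9 in⁴
Required critical load P_cr = n·P = 1.6 × 65.6 = 105.0 kip = 1.050×10^5 lb
From P_cr = π²EI/(K·L)²:  L = (1/K)·√(π²EI/P_cr) = (1/2)·√(π²×2.00×10^6×541.9/1.050×10^5)
L = 160 in

L_max ≈ 160 in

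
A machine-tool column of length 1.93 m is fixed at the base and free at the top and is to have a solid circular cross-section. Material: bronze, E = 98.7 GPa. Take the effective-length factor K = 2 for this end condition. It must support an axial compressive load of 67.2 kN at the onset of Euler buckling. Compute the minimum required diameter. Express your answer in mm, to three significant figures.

d ≈ 67.6 mm

L_e = K·L = 2 × 1.93 = 3.860 m
Required I = P_cr·L_e²/(π²E) = 6.720×10^4 × 3.860² / (π² × 9.87×10^10) = 1.028×10^-6 m⁴
I_req = 1.028×10^6 mm⁴
Solid circle: I = πd⁴/64  ⇒  d = (64I/π)^(1/4) = (64×1.028×10^6/π)^(1/4) = 67.6 mm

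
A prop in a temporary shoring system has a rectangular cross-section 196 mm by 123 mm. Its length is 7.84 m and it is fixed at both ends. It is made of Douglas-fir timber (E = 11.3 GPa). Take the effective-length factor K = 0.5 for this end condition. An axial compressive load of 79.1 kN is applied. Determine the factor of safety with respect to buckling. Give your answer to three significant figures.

Buckling occurs about the weak axis: I_min = h·b³/12 with b = 123 mm (the shorter side).
I_min = 196×123³/12 = 3.039×10^7 mm⁴
I = 3.039×10^7 mm⁴ = 3.039×10^-5 m⁴
Effective length L_e = K·L = 0.5 × 7.84 = 3.920 m
P_cr = π²EI / L_e² = π² × 11.3×10⁹ × 3.039×10^-5 / 3.920² = 2.206×10^5 N
Factor of safety n = P_cr / P = 220.60 / 79.1 = 2.79

n ≈ 2.79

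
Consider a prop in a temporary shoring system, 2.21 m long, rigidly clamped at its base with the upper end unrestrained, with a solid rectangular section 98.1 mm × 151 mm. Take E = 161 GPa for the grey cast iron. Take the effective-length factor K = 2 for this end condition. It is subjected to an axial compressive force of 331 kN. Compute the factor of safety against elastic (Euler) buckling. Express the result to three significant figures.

n ≈ 2.92

Buckling occurs about the weak axis: I_min = h·b³/12 with b = 98.1 mm (the shorter side).
I_min = 151×98.1³/12 = 1.188×10^7 mm⁴
I = 1.188×10^7 mm⁴ = 1.188×10^-5 m⁴
Effective length L_e = K·L = 2 × 2.21 = 4.420 m
P_cr = π²EI / L_e² = π² × 161×10⁹ × 1.188×10^-5 / 4.420² = 9.662×10^5 N
Factor of safety n = P_cr / P = 966.24 / 331 = 2.92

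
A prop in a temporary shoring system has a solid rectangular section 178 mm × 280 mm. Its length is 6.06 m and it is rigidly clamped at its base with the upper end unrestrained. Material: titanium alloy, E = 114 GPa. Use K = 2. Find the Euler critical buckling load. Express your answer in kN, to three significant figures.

P_cr ≈ 1010 kN

Buckling occurs about the weak axis: I_min = h·b³/12 with b = 178 mm (the shorter side).
I_min = 280×178³/12 = 1.316×10^8 mm⁴
I = 1.316×10^8 mm⁴ = 1.316×10^-4 m⁴
Effective length L_e = K·L = 2 × 6.06 = 12.12 m
P_cr = π²EI / L_e² = π² × 114×10⁹ × 1.316×10^-4 / 12.12² = 1.008×10^6 N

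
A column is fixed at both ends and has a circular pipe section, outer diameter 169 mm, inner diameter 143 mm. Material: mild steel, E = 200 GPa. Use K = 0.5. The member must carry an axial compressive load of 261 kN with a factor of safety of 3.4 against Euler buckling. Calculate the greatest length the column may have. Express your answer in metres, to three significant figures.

d_o = 169 mm, d_i = 143 mm
I = π(d_o⁴ − d_i⁴)/64 = π(169⁴ − 143.0⁴)/64 = 1.952×10^7 mm⁴
I = 1.952×10^-5 m⁴
Required critical load P_cr = n·P = 3.4 × 261 = 887.4 kN = 8.874×10^5 N
From P_cr = π²EI/(K·L)²:  L = (1/K)·√(π²EI/P_cr) = (1/0.5)·√(π²×2.00×10^11×1.952×10^-5/8.874×10^5)
L = 13.2 m

L_max ≈ 13.2 m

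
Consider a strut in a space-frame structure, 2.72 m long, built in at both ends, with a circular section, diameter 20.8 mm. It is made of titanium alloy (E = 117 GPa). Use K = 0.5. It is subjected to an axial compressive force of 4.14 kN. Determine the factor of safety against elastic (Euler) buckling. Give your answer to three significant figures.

n ≈ 1.39

I = πd⁴/64 = π×20.8⁴/64 = 9.188×10^3 mm⁴
I = 9.188×10^3 mm⁴ = 9.188×10^-9 m⁴
Effective length L_e = K·L = 0.5 × 2.72 = 1.360 m
P_cr = π²EI / L_e² = π² × 117×10⁹ × 9.188×10^-9 / 1.360² = 5.736×10^3 N
Factor of safety n = P_cr / P = 5.7363 / 4.14 = 1.39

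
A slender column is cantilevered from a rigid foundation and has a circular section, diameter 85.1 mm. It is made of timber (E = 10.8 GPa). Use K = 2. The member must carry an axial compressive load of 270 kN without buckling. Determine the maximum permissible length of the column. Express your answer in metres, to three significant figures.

L_max ≈ 0.504 m

I = πd⁴/64 = π×85.1⁴/64 = 2.574×10^6 mm⁴
I = 2.574×10^-6 m⁴
At the buckling limit P_cr = P = 2.700×10^5 N
From P_cr = π²EI/(K·L)²:  L = (1/K)·√(π²EI/P_cr) = (1/2)·√(π²×1.08×10^10×2.574×10^-6/2.700×10^5)
L = 0.504 m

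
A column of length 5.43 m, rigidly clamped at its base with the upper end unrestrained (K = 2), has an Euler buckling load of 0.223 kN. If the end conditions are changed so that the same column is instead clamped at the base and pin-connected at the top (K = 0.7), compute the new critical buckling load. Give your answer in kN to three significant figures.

P_cr ∝ 1/K², so P_cr,new = P_cr,old × (K_old/K_new)² = 0.223 × (2/0.7)²
= 0.223 × 8.163 = 1.82 kN

P_cr ≈ 1.82 kN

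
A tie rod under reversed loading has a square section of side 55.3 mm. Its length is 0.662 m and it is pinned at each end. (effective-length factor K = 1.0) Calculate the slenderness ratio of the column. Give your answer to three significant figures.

For a square r = a/√12 = 55.3/√12 = 15.96 mm
L_e = K·L = 1 × 0.662 m = 0.6620 m = 662.00 mm
λ = L_e / r_min = 662.00 / 15.96 = 41.5

λ ≈ 41.5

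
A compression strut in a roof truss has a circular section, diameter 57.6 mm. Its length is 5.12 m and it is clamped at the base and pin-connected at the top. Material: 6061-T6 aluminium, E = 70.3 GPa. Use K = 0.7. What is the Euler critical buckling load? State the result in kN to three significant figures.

I = πd⁴/64 = π×57.6⁴/64 = 5.403×10^5 mm⁴
I = 5.403×10^5 mm⁴ = 5.403×10^-7 m⁴
Effective length L_e = K·L = 0.7 × 5.12 = 3.584 m
P_cr = π²EI / L_e² = π² × 70.3×10⁹ × 5.403×10^-7 / 3.584² = 2.919×10^4 N

P_cr ≈ 29.2 kN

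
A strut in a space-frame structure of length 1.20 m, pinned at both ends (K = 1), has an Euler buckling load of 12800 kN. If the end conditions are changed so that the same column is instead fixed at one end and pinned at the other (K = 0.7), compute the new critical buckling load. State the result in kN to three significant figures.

P_cr ∝ 1/K², so P_cr,new = P_cr,old × (K_old/K_new)² = 12800 × (1/0.7)²
= 12800 × 2.041 = 26100 kN

P_cr ≈ 26100 kN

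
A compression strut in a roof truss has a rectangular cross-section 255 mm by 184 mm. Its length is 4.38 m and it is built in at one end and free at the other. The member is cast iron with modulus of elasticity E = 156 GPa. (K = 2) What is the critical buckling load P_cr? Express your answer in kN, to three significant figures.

Buckling occurs about the weak axis: I_min = h·b³/12 with b = 184 mm (the shorter side).
I_min = 255×184³/12 = 1.324×10^8 mm⁴
I = 1.324×10^8 mm⁴ = 1.324×10^-4 m⁴
Effective length L_e = K·L = 2 × 4.38 = 8.760 m
P_cr = π²EI / L_e² = π² × 156×10⁹ × 1.324×10^-4 / 8.760² = 2.656×10^6 N

P_cr ≈ 2660 kN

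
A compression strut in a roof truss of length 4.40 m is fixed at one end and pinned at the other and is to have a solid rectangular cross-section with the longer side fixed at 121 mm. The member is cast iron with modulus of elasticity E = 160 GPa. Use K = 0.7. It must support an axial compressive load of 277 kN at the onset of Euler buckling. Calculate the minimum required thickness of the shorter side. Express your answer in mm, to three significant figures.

b ≈ 54.9 mm

L_e = K·L = 0.7 × 4.40 = 3.080 m
Required I = P_cr·L_e²/(π²E) = 2.770×10^5 × 3.080² / (π² × 1.60×10^11) = 1.664×10^-6 m⁴
I_req = 1.664×10^6 mm⁴
Rectangle, weak axis: I_min = h·b³/12 with h = 121 mm fixed  ⇒  b = (12I/h)^(1/3) = 54.9 mm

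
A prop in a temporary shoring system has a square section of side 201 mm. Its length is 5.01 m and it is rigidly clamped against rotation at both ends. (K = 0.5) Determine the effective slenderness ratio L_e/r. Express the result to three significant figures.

λ ≈ 43.2

I = a⁴/12 = 201⁴/12 = 1.360×10^8 mm⁴
A = 4.040×10^4 mm²;  r_min = √(I/A) = √(1.360×10^8/4.040×10^4) = 58.02 mm
L_e = K·L = 0.5 × 5.01 m = 2.505 m = 2505.0 mm
λ = L_e / r_min = 2505.0 / 58.02 = 43.2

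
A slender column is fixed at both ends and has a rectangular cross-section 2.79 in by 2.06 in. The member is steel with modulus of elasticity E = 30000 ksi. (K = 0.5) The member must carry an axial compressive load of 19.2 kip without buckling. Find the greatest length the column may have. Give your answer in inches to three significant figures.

L_max ≈ 354 in

Buckling occurs about the weak axis: I_min = h·b³/12 with b = 2.06 in (the shorter side).
I_min = 2.79×2.06³/12 = 2.032 in⁴
At the buckling limit P_cr = P = 1.920×10^4 lb
From P_cr = π²EI/(K·L)²:  L = (1/K)·√(π²EI/P_cr) = (1/0.5)·√(π²×3.00×10^7×2.032/1.920×10^4)
L = 354 in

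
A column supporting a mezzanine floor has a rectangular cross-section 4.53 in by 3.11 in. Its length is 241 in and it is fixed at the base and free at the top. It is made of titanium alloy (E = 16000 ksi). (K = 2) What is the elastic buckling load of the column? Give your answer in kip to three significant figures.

Buckling occurs about the weak axis: I_min = h·b³/12 with b = 3.11 in (the shorter side).
I_min = 4.53×3.11³/12 = 11.36 in⁴
Effective length L_e = K·L = 2 × 241 = 482.0 in
P_cr = π²EI / L_e² = π² × 16000×10³ × 11.36 / 482.0² = 7.718×10^3 lb

P_cr ≈ 7.72 kip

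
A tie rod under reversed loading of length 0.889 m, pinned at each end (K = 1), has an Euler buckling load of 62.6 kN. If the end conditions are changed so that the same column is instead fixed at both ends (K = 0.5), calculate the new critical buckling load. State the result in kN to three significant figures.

P_cr ∝ 1/K², so P_cr,new = P_cr,old × (K_old/K_new)² = 62.6 × (1/0.5)²
= 62.6 × 4.000 = 250 kN

P_cr ≈ 250 kN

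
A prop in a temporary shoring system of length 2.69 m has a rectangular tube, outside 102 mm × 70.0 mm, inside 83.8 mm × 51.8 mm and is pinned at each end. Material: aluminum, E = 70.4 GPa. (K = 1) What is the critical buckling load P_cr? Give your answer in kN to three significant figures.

P_cr ≈ 187 kN

Weak-axis I_min = (h_o·b_o³ − h_i·b_i³)/12 with b_o = 70.0, b_i = 51.80 mm (shorter outer/inner sides).
I_min = (102×70.0³ − 83.80×51.80³)/12 = 1.945×10^6 mm⁴
I = 1.945×10^6 mm⁴ = 1.945×10^-6 m⁴
Effective length L_e = K·L = 1 × 2.69 = 2.690 m
P_cr = π²EI / L_e² = π² × 70.4×10⁹ × 1.945×10^-6 / 2.690² = 1.867×10^5 N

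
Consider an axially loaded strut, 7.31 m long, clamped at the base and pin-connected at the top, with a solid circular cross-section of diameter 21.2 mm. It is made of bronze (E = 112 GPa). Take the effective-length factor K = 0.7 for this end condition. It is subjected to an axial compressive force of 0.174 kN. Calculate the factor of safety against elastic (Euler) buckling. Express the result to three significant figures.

I = πd⁴/64 = π×21.2⁴/64 = 9.915×10^3 mm⁴
I = 9.915×10^3 mm⁴ = 9.915×10^-9 m⁴
Effective length L_e = K·L = 0.7 × 7.31 = 5.117 m
P_cr = π²EI / L_e² = π² × 112×10⁹ × 9.915×10^-9 / 5.117² = 418.6 N
Factor of safety n = P_cr / P = 0.41860 / 0.174 = 2.41

n ≈ 2.41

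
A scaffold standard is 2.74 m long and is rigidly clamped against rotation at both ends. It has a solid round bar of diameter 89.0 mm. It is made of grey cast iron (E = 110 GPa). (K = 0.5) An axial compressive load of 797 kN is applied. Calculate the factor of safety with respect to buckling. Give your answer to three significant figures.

n ≈ 2.24

I = πd⁴/64 = π×89.0⁴/64 = 3.080×10^6 mm⁴
I = 3.080×10^6 mm⁴ = 3.080×10^-6 m⁴
Effective length L_e = K·L = 0.5 × 2.74 = 1.370 m
P_cr = π²EI / L_e² = π² × 110×10⁹ × 3.080×10^-6 / 1.370² = 1.781×10^6 N
Factor of safety n = P_cr / P = 1781.5 / 797 = 2.24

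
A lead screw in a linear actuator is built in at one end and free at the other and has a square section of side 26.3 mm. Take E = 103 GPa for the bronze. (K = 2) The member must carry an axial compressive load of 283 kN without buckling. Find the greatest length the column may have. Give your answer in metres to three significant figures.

L_max ≈ 0.189 m

I = a⁴/12 = 26.3⁴/12 = 3.987×10^4 mm⁴
I = 3.987×10^-8 m⁴
At the buckling limit P_cr = P = 2.830×10^5 N
From P_cr = π²EI/(K·L)²:  L = (1/K)·√(π²EI/P_cr) = (1/2)·√(π²×1.03×10^11×3.987×10^-8/2.830×10^5)
L = 0.189 m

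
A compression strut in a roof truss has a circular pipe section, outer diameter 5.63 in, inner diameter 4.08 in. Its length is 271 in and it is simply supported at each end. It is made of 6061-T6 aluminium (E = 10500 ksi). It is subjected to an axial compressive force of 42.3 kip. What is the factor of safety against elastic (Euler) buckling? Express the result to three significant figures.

d_o = 5.63 in, d_i = 4.08 in
I = π(d_o⁴ − d_i⁴)/64 = π(5.63⁴ − 4.080⁴)/64 = 35.72 in⁴
Effective length L_e = K·L = 1 × 271 = 271.0 in
P_cr = π²EI / L_e² = π² × 10500×10³ × 35.72 / 271.0² = 5.040×10^4 lb
Factor of safety n = P_cr / P = 50.397 / 42.3 = 1.19

n ≈ 1.19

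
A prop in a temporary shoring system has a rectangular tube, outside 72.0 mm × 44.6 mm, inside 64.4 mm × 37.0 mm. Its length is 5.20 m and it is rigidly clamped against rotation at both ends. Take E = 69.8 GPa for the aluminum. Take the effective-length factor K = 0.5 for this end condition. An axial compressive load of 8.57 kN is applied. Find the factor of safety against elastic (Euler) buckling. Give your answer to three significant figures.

Weak-axis I_min = (h_o·b_o³ − h_i·b_i³)/12 with b_o = 44.6, b_i = 37.00 mm (shorter outer/inner sides).
I_min = (72.0×44.6³ − 64.40×37.00³)/12 = 2.605×10^5 mm⁴
I = 2.605×10^5 mm⁴ = 2.605×10^-7 m⁴
Effective length L_e = K·L = 0.5 × 5.20 = 2.600 m
P_cr = π²EI / L_e² = π² × 69.8×10⁹ × 2.605×10^-7 / 2.600² = 2.654×10^4 N
Factor of safety n = P_cr / P = 26.543 / 8.57 = 3.10

n ≈ 3.10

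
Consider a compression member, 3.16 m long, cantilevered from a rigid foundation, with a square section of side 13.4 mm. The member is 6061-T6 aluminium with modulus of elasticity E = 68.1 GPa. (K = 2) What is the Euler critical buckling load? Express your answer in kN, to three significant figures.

P_cr ≈ 0.0452 kN

I = a⁴/12 = 13.4⁴/12 = 2.687×10^3 mm⁴
I = 2.687×10^3 mm⁴ = 2.687×10^-9 m⁴
Effective length L_e = K·L = 2 × 3.16 = 6.320 m
P_cr = π²EI / L_e² = π² × 68.1×10⁹ × 2.687×10^-9 / 6.320² = 45.21 N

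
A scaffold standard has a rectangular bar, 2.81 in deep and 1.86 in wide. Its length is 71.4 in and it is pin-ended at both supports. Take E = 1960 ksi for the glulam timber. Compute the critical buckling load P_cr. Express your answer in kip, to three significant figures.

P_cr ≈ 5.72 kip

Buckling occurs about the weak axis: I_min = h·b³/12 with b = 1.86 in (the shorter side).
I_min = 2.81×1.86³/12 = 1.507 in⁴
Effective length L_e = K·L = 1 × 71.4 = 71.40 in
P_cr = π²EI / L_e² = π² × 1960×10³ × 1.507 / 71.40² = 5.718×10^3 lb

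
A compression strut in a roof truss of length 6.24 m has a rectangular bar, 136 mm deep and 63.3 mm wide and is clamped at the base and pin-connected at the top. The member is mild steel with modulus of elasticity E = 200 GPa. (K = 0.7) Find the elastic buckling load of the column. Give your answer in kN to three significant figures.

Buckling occurs about the weak axis: I_min = h·b³/12 with b = 63.3 mm (the shorter side).
I_min = 136×63.3³/12 = 2.875×10^6 mm⁴
I = 2.875×10^6 mm⁴ = 2.875×10^-6 m⁴
Effective length L_e = K·L = 0.7 × 6.24 = 4.368 m
P_cr = π²EI / L_e² = π² × 200×10⁹ × 2.875×10^-6 / 4.368² = 2.974×10^5 N

P_cr ≈ 297 kN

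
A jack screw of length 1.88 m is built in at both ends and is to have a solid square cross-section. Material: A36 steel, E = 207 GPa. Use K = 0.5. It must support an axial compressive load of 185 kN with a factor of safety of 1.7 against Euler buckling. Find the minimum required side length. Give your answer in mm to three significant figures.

Required P_cr = n·P = 1.7 × 185 = 314.5 kN
L_e = K·L = 0.5 × 1.88 = 0.9400 m
Required I = P_cr·L_e²/(π²E) = 3.145×10^5 × 0.9400² / (π² × 2.07×10^11) = 1.360×10^-7 m⁴
I_req = 1.360×10^5 mm⁴
Solid square: I = a⁴/12  ⇒  a = (12I)^(1/4) = (12×1.360×10^5)^(1/4) = 35.7 mm

a ≈ 35.7 mm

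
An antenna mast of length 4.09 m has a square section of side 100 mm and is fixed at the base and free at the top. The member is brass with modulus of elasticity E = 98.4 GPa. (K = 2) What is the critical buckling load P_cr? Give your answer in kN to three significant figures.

P_cr ≈ 121 kN

I = a⁴/12 = 100⁴/12 = 8.333×10^6 mm⁴
I = 8.333×10^6 mm⁴ = 8.333×10^-6 m⁴
Effective length L_e = K·L = 2 × 4.09 = 8.180 m
P_cr = π²EI / L_e² = π² × 98.4×10⁹ × 8.333×10^-6 / 8.180² = 1.210×10^5 N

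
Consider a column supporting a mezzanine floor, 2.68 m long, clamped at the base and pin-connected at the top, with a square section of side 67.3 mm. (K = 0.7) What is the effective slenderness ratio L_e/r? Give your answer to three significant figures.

I = a⁴/12 = 67.3⁴/12 = 1.710×10^6 mm⁴
A = 4.529×10^3 mm²;  r_min = √(I/A) = √(1.710×10^6/4.529×10^3) = 19.43 mm
L_e = K·L = 0.7 × 2.68 m = 1.876 m = 1876.0 mm
λ = L_e / r_min = 1876.0 / 19.43 = 96.6

λ ≈ 96.6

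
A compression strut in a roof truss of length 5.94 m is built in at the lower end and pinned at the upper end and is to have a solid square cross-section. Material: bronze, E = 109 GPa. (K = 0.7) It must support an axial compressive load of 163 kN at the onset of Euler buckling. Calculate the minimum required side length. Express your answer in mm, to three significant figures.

L_e = K·L = 0.7 × 5.94 = 4.158 m
Required I = P_cr·L_e²/(π²E) = 1.630×10^5 × 4.158² / (π² × 1.09×10^11) = 2.620×10^-6 m⁴
I_req = 2.620×10^6 mm⁴
Solid square: I = a⁴/12  ⇒  a = (12I)^(1/4) = (12×2.620×10^6)^(1/4) = 74.9 mm

a ≈ 74.9 mm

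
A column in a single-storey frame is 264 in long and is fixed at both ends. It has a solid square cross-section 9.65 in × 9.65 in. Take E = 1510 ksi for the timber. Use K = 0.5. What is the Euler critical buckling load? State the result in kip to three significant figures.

I = a⁴/12 = 9.65⁴/12 = 722.7 in⁴
Effective length L_e = K·L = 0.5 × 264 = 132.0 in
P_cr = π²EI / L_e² = π² × 1510×10³ × 722.7 / 132.0² = 6.181×10^5 lb

P_cr ≈ 618 kip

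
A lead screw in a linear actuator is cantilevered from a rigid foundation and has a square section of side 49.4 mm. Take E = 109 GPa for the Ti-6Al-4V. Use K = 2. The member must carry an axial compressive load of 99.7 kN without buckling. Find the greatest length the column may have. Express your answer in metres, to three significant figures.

L_max ≈ 1.16 m

I = a⁴/12 = 49.4⁴/12 = 4.963×10^5 mm⁴
I = 4.963×10^-7 m⁴
At the buckling limit P_cr = P = 9.970×10^4 N
From P_cr = π²EI/(K·L)²:  L = (1/K)·√(π²EI/P_cr) = (1/2)·√(π²×1.09×10^11×4.963×10^-7/9.970×10^4)
L = 1.16 m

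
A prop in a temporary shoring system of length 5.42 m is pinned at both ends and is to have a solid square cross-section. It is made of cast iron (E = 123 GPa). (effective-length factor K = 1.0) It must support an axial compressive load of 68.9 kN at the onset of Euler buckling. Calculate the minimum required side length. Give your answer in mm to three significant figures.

a ≈ 66.9 mm

L_e = K·L = 1 × 5.42 = 5.420 m
Required I = P_cr·L_e²/(π²E) = 6.890×10^4 × 5.420² / (π² × 1.23×10^11) = 1.667×10^-6 m⁴
I_req = 1.667×10^6 mm⁴
Solid square: I = a⁴/12  ⇒  a = (12I)^(1/4) = (12×1.667×10^6)^(1/4) = 66.9 mm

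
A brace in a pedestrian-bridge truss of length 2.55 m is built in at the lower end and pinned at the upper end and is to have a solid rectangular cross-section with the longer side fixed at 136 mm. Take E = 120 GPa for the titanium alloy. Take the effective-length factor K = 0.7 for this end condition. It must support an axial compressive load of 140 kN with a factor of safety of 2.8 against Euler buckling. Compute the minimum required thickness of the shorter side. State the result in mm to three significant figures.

b ≈ 45.3 mm

Required P_cr = n·P = 2.8 × 140 = 392.0 kN
L_e = K·L = 0.7 × 2.55 = 1.785 m
Required I = P_cr·L_e²/(π²E) = 3.920×10^5 × 1.785² / (π² × 1.20×10^11) = 1.055×10^-6 m⁴
I_req = 1.055×10^6 mm⁴
Rectangle, weak axis: I_min = h·b³/12 with h = 136 mm fixed  ⇒  b = (12I/h)^(1/3) = 45.3 mm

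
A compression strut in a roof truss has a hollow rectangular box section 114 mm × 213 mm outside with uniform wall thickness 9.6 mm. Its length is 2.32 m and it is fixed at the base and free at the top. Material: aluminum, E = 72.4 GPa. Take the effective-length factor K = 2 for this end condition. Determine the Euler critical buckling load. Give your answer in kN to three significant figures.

P_cr ≈ 416 kN

Inner dimensions: h_i = 213 − 2×9.6 = 193.8 mm, b_i = 114 − 2×9.6 = 94.80 mm
Weak-axis I_min = (h_o·b_o³ − h_i·b_i³)/12 with b_o = 114, b_i = 94.80 mm (shorter outer/inner sides).
I_min = (213×114³ − 193.8×94.80³)/12 = 1.254×10^7 mm⁴
I = 1.254×10^7 mm⁴ = 1.254×10^-5 m⁴
Effective length L_e = K·L = 2 × 2.32 = 4.640 m
P_cr = π²EI / L_e² = π² × 72.4×10⁹ × 1.254×10^-5 / 4.640² = 4.161×10^5 N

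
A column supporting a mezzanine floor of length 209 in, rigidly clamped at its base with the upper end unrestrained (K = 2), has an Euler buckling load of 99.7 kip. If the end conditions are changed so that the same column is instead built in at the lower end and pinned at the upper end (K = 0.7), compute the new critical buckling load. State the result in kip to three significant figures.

P_cr ≈ 814 kip

P_cr ∝ 1/K², so P_cr,new = P_cr,old × (K_old/K_new)² = 99.7 × (2/0.7)²
= 99.7 × 8.163 = 814 kip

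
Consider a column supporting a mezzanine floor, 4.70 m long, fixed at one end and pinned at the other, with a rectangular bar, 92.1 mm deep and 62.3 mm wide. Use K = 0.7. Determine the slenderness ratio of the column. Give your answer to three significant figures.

For a rectangle r_min = b/√12 = 62.3/√12 = 17.98 mm
L_e = K·L = 0.7 × 4.70 m = 3.290 m = 3290.0 mm
λ = L_e / r_min = 3290.0 / 17.98 = 183

λ ≈ 183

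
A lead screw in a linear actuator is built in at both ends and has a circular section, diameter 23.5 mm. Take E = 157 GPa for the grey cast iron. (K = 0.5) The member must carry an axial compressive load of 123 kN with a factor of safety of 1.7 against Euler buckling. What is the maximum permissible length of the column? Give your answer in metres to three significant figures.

L_max ≈ 0.666 m

I = πd⁴/64 = π×23.5⁴/64 = 1.497×10^4 mm⁴
I = 1.497×10^-8 m⁴
Required critical load P_cr = n·P = 1.7 × 123 = 209.1 kN = 2.091×10^5 N
From P_cr = π²EI/(K·L)²:  L = (1/K)·√(π²EI/P_cr) = (1/0.5)·√(π²×1.57×10^11×1.497×10^-8/2.091×10^5)
L = 0.666 m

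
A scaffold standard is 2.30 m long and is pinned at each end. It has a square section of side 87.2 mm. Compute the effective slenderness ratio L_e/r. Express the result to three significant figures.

λ ≈ 91.4

I = a⁴/12 = 87.2⁴/12 = 4.818×10^6 mm⁴
A = 7.604×10^3 mm²;  r_min = √(I/A) = √(4.818×10^6/7.604×10^3) = 25.17 mm
L_e = K·L = 1 × 2.30 m = 2.300 m = 2300.0 mm
λ = L_e / r_min = 2300.0 / 25.17 = 91.4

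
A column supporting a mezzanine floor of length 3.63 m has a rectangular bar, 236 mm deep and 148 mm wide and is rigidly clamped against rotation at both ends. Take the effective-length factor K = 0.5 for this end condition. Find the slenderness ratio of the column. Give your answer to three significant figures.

λ ≈ 42.5

For a rectangle r_min = b/√12 = 148/√12 = 42.72 mm
L_e = K·L = 0.5 × 3.63 m = 1.815 m = 1815.0 mm
λ = L_e / r_min = 1815.0 / 42.72 = 42.5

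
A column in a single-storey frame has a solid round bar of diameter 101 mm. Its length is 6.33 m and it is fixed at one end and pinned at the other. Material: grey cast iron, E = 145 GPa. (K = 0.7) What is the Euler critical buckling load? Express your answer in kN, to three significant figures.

I = πd⁴/64 = π×101⁴/64 = 5.108×10^6 mm⁴
I = 5.108×10^6 mm⁴ = 5.108×10^-6 m⁴
Effective length L_e = K·L = 0.7 × 6.33 = 4.431 m
P_cr = π²EI / L_e² = π² × 145×10⁹ × 5.108×10^-6 / 4.431² = 3.723×10^5 N

P_cr ≈ 372 kN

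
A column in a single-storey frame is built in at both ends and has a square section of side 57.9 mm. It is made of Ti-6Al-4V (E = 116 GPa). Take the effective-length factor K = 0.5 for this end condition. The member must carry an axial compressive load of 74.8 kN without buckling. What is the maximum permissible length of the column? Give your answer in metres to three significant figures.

L_max ≈ 7.57 m

I = a⁴/12 = 57.9⁴/12 = 9.366×10^5 mm⁴
I = 9.366×10^-7 m⁴
At the buckling limit P_cr = P = 7.480×10^4 N
From P_cr = π²EI/(K·L)²:  L = (1/K)·√(π²EI/P_cr) = (1/0.5)·√(π²×1.16×10^11×9.366×10^-7/7.480×10^4)
L = 7.57 m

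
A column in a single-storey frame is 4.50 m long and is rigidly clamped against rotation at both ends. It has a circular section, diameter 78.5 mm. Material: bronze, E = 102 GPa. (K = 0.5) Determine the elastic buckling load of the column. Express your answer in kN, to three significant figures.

P_cr ≈ 371 kN

I = πd⁴/64 = π×78.5⁴/64 = 1.864×10^6 mm⁴
I = 1.864×10^6 mm⁴ = 1.864×10^-6 m⁴
Effective length L_e = K·L = 0.5 × 4.50 = 2.250 m
P_cr = π²EI / L_e² = π² × 102×10⁹ × 1.864×10^-6 / 2.250² = 3.707×10^5 N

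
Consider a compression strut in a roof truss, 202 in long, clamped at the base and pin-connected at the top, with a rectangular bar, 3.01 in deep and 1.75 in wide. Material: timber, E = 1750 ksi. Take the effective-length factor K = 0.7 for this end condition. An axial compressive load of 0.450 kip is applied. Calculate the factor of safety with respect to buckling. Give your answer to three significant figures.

Buckling occurs about the weak axis: I_min = h·b³/12 with b = 1.75 in (the shorter side).
I_min = 3.01×1.75³/12 = 1.344 in⁴
Effective length L_e = K·L = 0.7 × 202 = 141.4 in
P_cr = π²EI / L_e² = π² × 1750×10³ × 1.344 / 141.4² = 1.161×10^3 lb
Factor of safety n = P_cr / P = 1.1613 / 0.450 = 2.58

n ≈ 2.58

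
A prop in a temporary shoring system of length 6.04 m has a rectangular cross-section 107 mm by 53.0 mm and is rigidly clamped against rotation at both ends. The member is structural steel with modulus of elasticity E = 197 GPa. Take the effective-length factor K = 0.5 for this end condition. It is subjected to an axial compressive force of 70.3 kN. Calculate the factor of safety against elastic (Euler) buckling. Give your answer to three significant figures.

n ≈ 4.03

Buckling occurs about the weak axis: I_min = h·b³/12 with b = 53.0 mm (the shorter side).
I_min = 107×53.0³/12 = 1.327×10^6 mm⁴
I = 1.327×10^6 mm⁴ = 1.327×10^-6 m⁴
Effective length L_e = K·L = 0.5 × 6.04 = 3.020 m
P_cr = π²EI / L_e² = π² × 197×10⁹ × 1.327×10^-6 / 3.020² = 2.830×10^5 N
Factor of safety n = P_cr / P = 283.00 / 70.3 = 4.03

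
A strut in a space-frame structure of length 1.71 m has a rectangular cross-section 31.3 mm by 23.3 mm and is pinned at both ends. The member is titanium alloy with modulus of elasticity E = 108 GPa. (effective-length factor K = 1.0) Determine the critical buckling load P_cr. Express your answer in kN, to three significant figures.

P_cr ≈ 12.0 kN

Buckling occurs about the weak axis: I_min = h·b³/12 with b = 23.3 mm (the shorter side).
I_min = 31.3×23.3³/12 = 3.299×10^4 mm⁴
I = 3.299×10^4 mm⁴ = 3.299×10^-8 m⁴
Effective length L_e = K·L = 1 × 1.71 = 1.710 m
P_cr = π²EI / L_e² = π² × 108×10⁹ × 3.299×10^-8 / 1.710² = 1.203×10^4 N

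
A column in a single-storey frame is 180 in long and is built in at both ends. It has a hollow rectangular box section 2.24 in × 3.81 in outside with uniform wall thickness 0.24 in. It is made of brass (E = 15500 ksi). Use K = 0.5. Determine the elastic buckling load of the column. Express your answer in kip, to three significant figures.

Inner dimensions: h_i = 3.81 − 2×0.24 = 3.330 in, b_i = 2.24 − 2×0.24 = 1.760 in
Weak-axis I_min = (h_o·b_o³ − h_i·b_i³)/12 with b_o = 2.24, b_i = 1.760 in (shorter outer/inner sides).
I_min = (3.81×2.24³ − 3.330×1.760³)/12 = 2.056 in⁴
Effective length L_e = K·L = 0.5 × 180 = 90.00 in
P_cr = π²EI / L_e² = π² × 15500×10³ × 2.056 / 90.00² = 3.882×10^4 lb

P_cr ≈ 38.8 kip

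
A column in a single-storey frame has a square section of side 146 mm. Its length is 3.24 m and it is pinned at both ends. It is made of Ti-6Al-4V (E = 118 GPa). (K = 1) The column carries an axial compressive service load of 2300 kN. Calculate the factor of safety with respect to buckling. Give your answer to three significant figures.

n ≈ 1.83

I = a⁴/12 = 146⁴/12 = 3.786×10^7 mm⁴
I = 3.786×10^7 mm⁴ = 3.786×10^-5 m⁴
Effective length L_e = K·L = 1 × 3.24 = 3.240 m
P_cr = π²EI / L_e² = π² × 118×10⁹ × 3.786×10^-5 / 3.240² = 4.201×10^6 N
Factor of safety n = P_cr / P = 4200.7 / 2300 = 1.83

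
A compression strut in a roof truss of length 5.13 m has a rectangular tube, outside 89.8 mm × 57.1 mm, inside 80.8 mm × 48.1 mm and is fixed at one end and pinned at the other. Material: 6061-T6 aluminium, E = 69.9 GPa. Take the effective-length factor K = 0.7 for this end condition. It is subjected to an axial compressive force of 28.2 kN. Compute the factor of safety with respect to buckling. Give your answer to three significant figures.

Weak-axis I_min = (h_o·b_o³ − h_i·b_i³)/12 with b_o = 57.1, b_i = 48.10 mm (shorter outer/inner sides).
I_min = (89.8×57.1³ − 80.80×48.10³)/12 = 6.439×10^5 mm⁴
I = 6.439×10^5 mm⁴ = 6.439×10^-7 m⁴
Effective length L_e = K·L = 0.7 × 5.13 = 3.591 m
P_cr = π²EI / L_e² = π² × 69.9×10⁹ × 6.439×10^-7 / 3.591² = 3.445×10^4 N
Factor of safety n = P_cr / P = 34.445 / 28.2 = 1.22

n ≈ 1.22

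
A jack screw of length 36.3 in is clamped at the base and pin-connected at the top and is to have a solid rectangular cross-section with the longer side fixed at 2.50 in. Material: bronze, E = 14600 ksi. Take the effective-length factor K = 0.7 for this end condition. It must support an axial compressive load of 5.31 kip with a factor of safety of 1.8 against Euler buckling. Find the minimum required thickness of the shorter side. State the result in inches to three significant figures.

b ≈ 0.590 in

Required P_cr = n·P = 1.8 × 5.31 = 9.558 kip
L_e = K·L = 0.7 × 36.3 = 25.41 in
Required I = P_cr·L_e²/(π²E) = 9.558×10^3 × 25.41² / (π² × 1.46×10^7) = 4.283×10^-2 in⁴
Rectangle, weak axis: I_min = h·b³/12 with h = 2.50 in fixed  ⇒  b = (12I/h)^(1/3) = 0.590 in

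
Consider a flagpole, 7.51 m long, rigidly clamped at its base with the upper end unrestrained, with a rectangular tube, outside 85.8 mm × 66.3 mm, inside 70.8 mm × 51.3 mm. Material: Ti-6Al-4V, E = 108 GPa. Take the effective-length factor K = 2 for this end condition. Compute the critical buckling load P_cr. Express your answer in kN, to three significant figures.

P_cr ≈ 6.08 kN

Weak-axis I_min = (h_o·b_o³ − h_i·b_i³)/12 with b_o = 66.3, b_i = 51.30 mm (shorter outer/inner sides).
I_min = (85.8×66.3³ − 70.80×51.30³)/12 = 1.287×10^6 mm⁴
I = 1.287×10^6 mm⁴ = 1.287×10^-6 m⁴
Effective length L_e = K·L = 2 × 7.51 = 15.02 m
P_cr = π²EI / L_e² = π² × 108×10⁹ × 1.287×10^-6 / 15.02² = 6.082×10^3 N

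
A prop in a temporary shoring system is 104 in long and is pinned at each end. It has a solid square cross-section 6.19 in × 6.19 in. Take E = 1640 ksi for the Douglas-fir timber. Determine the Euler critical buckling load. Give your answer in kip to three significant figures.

P_cr ≈ 183 kip

I = a⁴/12 = 6.19⁴/12 = 122.3 in⁴
Effective length L_e = K·L = 1 × 104 = 104.0 in
P_cr = π²EI / L_e² = π² × 1640×10³ × 122.3 / 104.0² = 1.831×10^5 lb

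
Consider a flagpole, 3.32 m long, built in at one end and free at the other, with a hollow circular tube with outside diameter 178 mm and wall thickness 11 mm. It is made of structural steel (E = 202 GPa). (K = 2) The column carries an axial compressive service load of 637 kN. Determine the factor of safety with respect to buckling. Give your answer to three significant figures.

Inner diameter d_i = 178 − 2×11 = 156.0 mm
I = π(d_o⁴ − d_i⁴)/64 = π(178⁴ − 156.0⁴)/64 = 2.021×10^7 mm⁴
I = 2.021×10^7 mm⁴ = 2.021×10^-5 m⁴
Effective length L_e = K·L = 2 × 3.32 = 6.640 m
P_cr = π²EI / L_e² = π² × 202×10⁹ × 2.021×10^-5 / 6.640² = 9.137×10^5 N
Factor of safety n = P_cr / P = 913.69 / 637 = 1.43

n ≈ 1.43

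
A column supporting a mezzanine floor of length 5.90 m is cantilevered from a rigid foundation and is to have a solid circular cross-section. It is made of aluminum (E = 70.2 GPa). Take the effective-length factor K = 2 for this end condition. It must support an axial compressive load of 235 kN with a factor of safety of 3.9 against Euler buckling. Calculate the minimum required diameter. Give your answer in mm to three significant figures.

Required P_cr = n·P = 3.9 × 235 = 916.5 kN
L_e = K·L = 2 × 5.90 = 11.80 m
Required I = P_cr·L_e²/(π²E) = 9.165×10^5 × 11.80² / (π² × 7.02×10^10) = 1.842×10^-4 m⁴
I_req = 1.842×10^8 mm⁴
Solid circle: I = πd⁴/64  ⇒  d = (64I/π)^(1/4) = (64×1.842×10^8/π)^(1/4) = 247 mm

d ≈ 247 mm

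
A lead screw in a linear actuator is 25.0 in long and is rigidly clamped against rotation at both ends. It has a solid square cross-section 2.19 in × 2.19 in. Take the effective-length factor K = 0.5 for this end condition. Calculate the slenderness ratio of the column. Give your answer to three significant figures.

λ ≈ 19.8

For a square r = a/√12 = 2.19/√12 = 0.6322 in
L_e = K·L = 0.5 × 25.0 = 12.50 in
λ = L_e / r_min = 12.500 / 0.6322 = 19.8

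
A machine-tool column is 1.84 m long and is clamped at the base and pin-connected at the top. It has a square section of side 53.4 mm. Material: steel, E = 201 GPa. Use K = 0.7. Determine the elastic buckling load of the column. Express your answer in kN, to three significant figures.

I = a⁴/12 = 53.4⁴/12 = 6.776×10^5 mm⁴
I = 6.776×10^5 mm⁴ = 6.776×10^-7 m⁴
Effective length L_e = K·L = 0.7 × 1.84 = 1.288 m
P_cr = π²EI / L_e² = π² × 201×10⁹ × 6.776×10^-7 / 1.288² = 8.103×10^5 N

P_cr ≈ 810 kN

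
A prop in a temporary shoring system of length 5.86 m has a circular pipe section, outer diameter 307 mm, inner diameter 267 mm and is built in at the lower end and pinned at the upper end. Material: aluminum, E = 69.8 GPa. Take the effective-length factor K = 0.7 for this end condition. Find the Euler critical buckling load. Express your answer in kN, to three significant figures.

P_cr ≈ 7640 kN

d_o = 307 mm, d_i = 267 mm
I = π(d_o⁴ − d_i⁴)/64 = π(307⁴ − 267.0⁴)/64 = 1.866×10^8 mm⁴
I = 1.866×10^8 mm⁴ = 1.866×10^-4 m⁴
Effective length L_e = K·L = 0.7 × 5.86 = 4.102 m
P_cr = π²EI / L_e² = π² × 69.8×10⁹ × 1.866×10^-4 / 4.102² = 7.638×10^6 N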